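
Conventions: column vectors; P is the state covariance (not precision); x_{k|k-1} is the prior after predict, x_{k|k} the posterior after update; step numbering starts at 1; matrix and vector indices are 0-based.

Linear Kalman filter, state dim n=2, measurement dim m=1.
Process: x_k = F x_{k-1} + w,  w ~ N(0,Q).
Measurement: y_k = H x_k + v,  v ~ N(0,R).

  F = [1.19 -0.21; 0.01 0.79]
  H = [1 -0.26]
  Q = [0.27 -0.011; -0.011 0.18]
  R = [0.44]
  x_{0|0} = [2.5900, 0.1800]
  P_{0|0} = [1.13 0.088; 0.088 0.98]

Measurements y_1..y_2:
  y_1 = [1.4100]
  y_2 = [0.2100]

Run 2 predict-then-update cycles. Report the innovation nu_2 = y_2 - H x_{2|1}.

step 1: x^-=[3.0443, 0.1681]  P^-=[1.8694 -0.0776; -0.0776 0.7931]  S=[2.4034]  K=[0.7862; -0.1181]  nu=[-1.5906]  x^+=[1.7937, 0.3559]  P^+=[0.3838 0.1455; 0.1455 0.7596]
step 2: x^-=[2.0598, 0.2991]  P^-=[0.7742 0.0041; 0.0041 0.6564]  S=[1.2565]  K=[0.6153; -0.1326]  nu=[-1.7720]  x^+=[0.9694, 0.5341]  P^+=[0.2985 0.1066; 0.1066 0.6343]

innov = [-1.7720]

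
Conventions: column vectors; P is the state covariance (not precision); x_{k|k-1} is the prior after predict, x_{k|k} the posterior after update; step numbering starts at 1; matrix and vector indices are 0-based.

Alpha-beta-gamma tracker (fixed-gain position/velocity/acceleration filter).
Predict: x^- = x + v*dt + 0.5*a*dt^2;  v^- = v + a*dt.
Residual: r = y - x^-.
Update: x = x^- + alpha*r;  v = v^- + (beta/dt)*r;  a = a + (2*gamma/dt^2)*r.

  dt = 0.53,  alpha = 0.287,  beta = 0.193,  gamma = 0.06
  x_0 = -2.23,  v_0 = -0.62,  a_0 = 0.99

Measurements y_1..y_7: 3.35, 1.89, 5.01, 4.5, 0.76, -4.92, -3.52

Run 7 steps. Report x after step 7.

step 1: x_pred=-2.4196  r=5.7696  x^+=-0.7637  v^+=2.0057  a^+=3.4547
step 2: x_pred=0.7845  r=1.1055  x^+=1.1018  v^+=4.2393  a^+=3.9270
step 3: x_pred=3.9002  r=1.1098  x^+=4.2187  v^+=6.7247  a^+=4.4011
step 4: x_pred=8.4009  r=-3.9009  x^+=7.2814  v^+=7.6368  a^+=2.7346
step 5: x_pred=11.7129  r=-10.9529  x^+=8.5694  v^+=5.0976  a^+=-1.9444
step 6: x_pred=10.9981  r=-15.9181  x^+=6.4296  v^+=-1.7295  a^+=-8.7446
step 7: x_pred=4.2848  r=-7.8048  x^+=2.0448  v^+=-9.2063  a^+=-12.0788

x_post = 2.0448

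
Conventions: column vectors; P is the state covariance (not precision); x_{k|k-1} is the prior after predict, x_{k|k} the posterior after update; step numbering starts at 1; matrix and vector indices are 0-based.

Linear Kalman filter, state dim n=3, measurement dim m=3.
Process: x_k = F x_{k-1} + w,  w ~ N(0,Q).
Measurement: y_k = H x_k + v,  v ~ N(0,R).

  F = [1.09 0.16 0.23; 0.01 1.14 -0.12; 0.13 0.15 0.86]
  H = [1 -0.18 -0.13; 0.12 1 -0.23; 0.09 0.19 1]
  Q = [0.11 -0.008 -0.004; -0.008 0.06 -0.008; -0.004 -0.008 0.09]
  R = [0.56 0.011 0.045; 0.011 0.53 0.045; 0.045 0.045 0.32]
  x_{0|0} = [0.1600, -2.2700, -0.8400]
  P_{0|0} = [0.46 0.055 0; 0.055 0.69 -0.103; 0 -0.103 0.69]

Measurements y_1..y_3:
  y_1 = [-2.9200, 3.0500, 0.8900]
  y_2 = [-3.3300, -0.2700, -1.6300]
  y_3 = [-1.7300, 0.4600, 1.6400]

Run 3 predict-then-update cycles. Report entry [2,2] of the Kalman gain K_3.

step 1: x^-=[-0.3820, -2.4854, -1.0421]  P^-=[0.7223 0.1472 0.2066; 0.1472 0.9961 -0.0515; 0.2066 -0.0515 0.5992]  S=[1.2156 0.0341 0.2384; 0.0341 1.6159 0.0921; 0.2384 0.0921 0.9837]  K=[0.5141 0.0947 0.1711; -0.0600 0.6298 0.1091; -0.0067 -0.1377 0.6326]  nu=[-3.1208, 5.3416, 2.4387]  x^+=[-1.0631, 1.3318, -0.2143]  P^+=[0.3095 0.0373 0.0472; 0.0373 0.3322 -0.0059; 0.0472 -0.0059 0.1928]
step 2: x^-=[-0.9950, 1.5333, -0.1228]  P^-=[0.5326 0.0895 0.1375; 0.0895 0.4969 0.0289; 0.1375 0.0289 0.2558]  S=[1.0464 0.0444 0.1882; 0.0444 1.0487 0.1377; 0.1882 0.1377 0.6368]  K=[0.4426 0.0750 0.1709; -0.0446 0.4640 0.1191; 0.0186 -0.0714 0.4396]  nu=[-2.0750, -1.7122, -1.7090]  x^+=[-2.3338, 0.6279, -0.7905]  P^+=[0.2682 0.0311 0.0479; 0.0311 0.2486 0.0069; 0.0479 0.0069 0.1327]
step 3: x^-=[-2.6252, 0.7874, -0.8891]  P^-=[0.4774 0.0709 0.1195; 0.0709 0.3838 0.0322; 0.1195 0.0322 0.2120]  S=[0.9984 0.0427 0.1711; 0.0427 0.9275 0.1249; 0.1711 0.1249 0.5859]  K=[0.4190 0.0672 0.1636; -0.0395 0.4011 0.1162; 0.0207 -0.0568 0.3967]  nu=[0.9213, -0.2168, 2.6157]  x^+=[-1.8259, 0.9681, 0.1799]  P^+=[0.2537 0.0278 0.0461; 0.0278 0.2163 0.0099; 0.0461 0.0099 0.1193]

K[2,2] = 0.3967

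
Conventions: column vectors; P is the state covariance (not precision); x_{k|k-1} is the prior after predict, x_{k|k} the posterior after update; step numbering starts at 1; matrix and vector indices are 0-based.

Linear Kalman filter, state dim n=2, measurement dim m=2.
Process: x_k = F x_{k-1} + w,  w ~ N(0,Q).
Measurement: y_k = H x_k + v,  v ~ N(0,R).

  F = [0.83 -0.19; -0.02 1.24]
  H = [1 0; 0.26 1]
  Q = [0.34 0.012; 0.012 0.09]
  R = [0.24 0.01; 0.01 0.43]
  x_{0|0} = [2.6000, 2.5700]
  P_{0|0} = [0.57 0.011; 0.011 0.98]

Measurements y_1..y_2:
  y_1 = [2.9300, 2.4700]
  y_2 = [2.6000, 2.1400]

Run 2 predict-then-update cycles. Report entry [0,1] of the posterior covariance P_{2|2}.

step 1: x^-=[1.6697, 3.1348]  P^-=[0.7646 -0.2170; -0.2170 1.5965]  S=[1.0046 -0.0082; -0.0082 1.9654]  K=[0.7610 -0.0061; -0.2096 0.7827]  nu=[1.2603, -1.0989]  x^+=[2.6355, 2.0104]  P^+=[0.1826 -0.0425; -0.0425 0.3455]
step 2: x^-=[1.8055, 2.4402]  P^-=[0.4917 -0.1163; -0.1163 0.6235]  S=[0.7317 0.0215; 0.0215 1.0262]  K=[0.6721 -0.0029; -0.1761 0.5818]  nu=[0.7945, -0.7697]  x^+=[2.3417, 1.8526]  P^+=[0.1613 -0.0364; -0.0364 0.2579]

P_post[0,1] = -0.0364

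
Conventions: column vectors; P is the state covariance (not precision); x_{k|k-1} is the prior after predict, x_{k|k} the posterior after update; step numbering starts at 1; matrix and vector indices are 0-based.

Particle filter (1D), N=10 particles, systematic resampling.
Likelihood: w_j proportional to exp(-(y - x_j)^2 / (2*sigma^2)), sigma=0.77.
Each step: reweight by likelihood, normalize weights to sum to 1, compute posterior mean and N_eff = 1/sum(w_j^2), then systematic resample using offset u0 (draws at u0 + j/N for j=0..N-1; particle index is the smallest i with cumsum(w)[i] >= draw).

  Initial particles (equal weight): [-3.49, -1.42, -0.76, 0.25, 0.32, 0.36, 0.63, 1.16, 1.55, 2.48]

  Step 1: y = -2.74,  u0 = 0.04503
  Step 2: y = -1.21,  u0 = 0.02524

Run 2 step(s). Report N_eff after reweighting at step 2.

step 1: w=[0.6990, 0.2584, 0.0412, 0.0006, 0.0004, 0.0003, 0.0001, 0.0000, 0.0000, 0.0000]  mean=-2.8372  Neff=1.7952  idx=[0, 0, 0, 0, 0, 0, 0, 1, 1, 1]
step 2: w=[0.0042, 0.0042, 0.0042, 0.0042, 0.0042, 0.0042, 0.0042, 0.3236, 0.3236, 0.3236]  mean=-1.4807  Neff=3.1828  idx=[6, 7, 7, 7, 8, 8, 8, 9, 9, 9]

N_eff = 3.1828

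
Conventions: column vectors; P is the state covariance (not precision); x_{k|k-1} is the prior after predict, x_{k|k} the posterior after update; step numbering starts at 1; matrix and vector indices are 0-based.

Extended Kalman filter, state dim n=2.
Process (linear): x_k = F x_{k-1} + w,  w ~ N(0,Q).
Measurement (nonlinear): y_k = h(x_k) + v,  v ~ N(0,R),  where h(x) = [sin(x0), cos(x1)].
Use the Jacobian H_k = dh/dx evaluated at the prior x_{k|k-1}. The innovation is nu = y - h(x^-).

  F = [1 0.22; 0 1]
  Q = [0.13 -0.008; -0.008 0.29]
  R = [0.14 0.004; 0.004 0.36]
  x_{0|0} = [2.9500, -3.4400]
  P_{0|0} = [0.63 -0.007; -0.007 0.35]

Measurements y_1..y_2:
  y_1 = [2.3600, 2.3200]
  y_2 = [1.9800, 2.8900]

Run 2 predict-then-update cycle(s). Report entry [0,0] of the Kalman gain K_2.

step 1: x^-=[2.1932, -3.4400]  P^-=[0.7739 0.0620; 0.0620 0.6400]  H_jac=[-0.5830 0.0000; 0.0000 -0.2940]  S=[0.4030 0.0146; 0.0146 0.4153]  K=[-1.1193 -0.0045; -0.0733 -0.4505]  nu=[1.5475, 3.2758]  x^+=[0.4465, -5.0291]  P^+=[0.2688 0.0207; 0.0207 0.5526]
step 2: x^-=[-0.6600, -5.0291]  P^-=[0.4347 0.1343; 0.1343 0.8426]  H_jac=[0.7900 0.0000; 0.0000 -0.9503]  S=[0.4113 -0.0968; -0.0968 1.1208]  K=[0.8249 -0.0426; 0.0916 -0.7064]  nu=[2.5931, 2.5785]  x^+=[1.3692, -6.6130]  P^+=[0.1460 0.0127; 0.0127 0.2672]

K[0,0] = 0.8249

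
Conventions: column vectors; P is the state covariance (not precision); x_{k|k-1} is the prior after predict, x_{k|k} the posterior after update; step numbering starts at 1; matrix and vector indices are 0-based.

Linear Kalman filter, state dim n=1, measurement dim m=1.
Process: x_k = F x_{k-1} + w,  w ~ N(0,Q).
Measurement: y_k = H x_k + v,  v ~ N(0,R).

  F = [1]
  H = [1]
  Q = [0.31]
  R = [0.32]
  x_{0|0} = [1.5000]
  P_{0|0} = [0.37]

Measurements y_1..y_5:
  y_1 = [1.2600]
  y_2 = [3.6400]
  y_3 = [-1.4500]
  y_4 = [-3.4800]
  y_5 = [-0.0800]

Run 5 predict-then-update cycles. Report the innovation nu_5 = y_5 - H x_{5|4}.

step 1: x^-=[1.5000]  P^-=[0.6800]  S=[1.0000]  K=[0.6800]  nu=[-0.2400]  x^+=[1.3368]  P^+=[0.2176]
step 2: x^-=[1.3368]  P^-=[0.5276]  S=[0.8476]  K=[0.6225]  nu=[2.3032]  x^+=[2.7705]  P^+=[0.1992]
step 3: x^-=[2.7705]  P^-=[0.5092]  S=[0.8292]  K=[0.6141]  nu=[-4.2205]  x^+=[0.1788]  P^+=[0.1965]
step 4: x^-=[0.1788]  P^-=[0.5065]  S=[0.8265]  K=[0.6128]  nu=[-3.6588]  x^+=[-2.0634]  P^+=[0.1961]
step 5: x^-=[-2.0634]  P^-=[0.5061]  S=[0.8261]  K=[0.6126]  nu=[1.9834]  x^+=[-0.8483]  P^+=[0.1960]

innov = [1.9834]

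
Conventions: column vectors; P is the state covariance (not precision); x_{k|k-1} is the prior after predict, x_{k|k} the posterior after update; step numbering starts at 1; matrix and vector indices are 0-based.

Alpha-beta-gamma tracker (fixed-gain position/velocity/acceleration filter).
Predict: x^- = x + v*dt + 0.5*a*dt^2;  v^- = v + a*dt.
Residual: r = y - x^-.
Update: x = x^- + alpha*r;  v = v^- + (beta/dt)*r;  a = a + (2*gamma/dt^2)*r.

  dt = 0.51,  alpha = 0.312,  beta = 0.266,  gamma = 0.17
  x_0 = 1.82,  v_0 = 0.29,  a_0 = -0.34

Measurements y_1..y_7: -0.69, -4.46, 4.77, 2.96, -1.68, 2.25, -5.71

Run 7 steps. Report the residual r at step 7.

step 1: x_pred=1.9237  r=-2.6137  x^+=1.1082  v^+=-1.2466  a^+=-3.7566
step 2: x_pred=-0.0161  r=-4.4439  x^+=-1.4026  v^+=-5.4803  a^+=-9.5656
step 3: x_pred=-5.4415  r=10.2115  x^+=-2.2555  v^+=-5.0327  a^+=3.7828
step 4: x_pred=-4.3303  r=7.2903  x^+=-2.0557  v^+=0.6989  a^+=13.3126
step 5: x_pred=0.0320  r=-1.7120  x^+=-0.5021  v^+=6.5954  a^+=11.0746
step 6: x_pred=4.3018  r=-2.0518  x^+=3.6616  v^+=11.1733  a^+=8.3925
step 7: x_pred=10.4515  r=-16.1615  x^+=5.4091  v^+=7.0242  a^+=-12.7335

resid = -16.1615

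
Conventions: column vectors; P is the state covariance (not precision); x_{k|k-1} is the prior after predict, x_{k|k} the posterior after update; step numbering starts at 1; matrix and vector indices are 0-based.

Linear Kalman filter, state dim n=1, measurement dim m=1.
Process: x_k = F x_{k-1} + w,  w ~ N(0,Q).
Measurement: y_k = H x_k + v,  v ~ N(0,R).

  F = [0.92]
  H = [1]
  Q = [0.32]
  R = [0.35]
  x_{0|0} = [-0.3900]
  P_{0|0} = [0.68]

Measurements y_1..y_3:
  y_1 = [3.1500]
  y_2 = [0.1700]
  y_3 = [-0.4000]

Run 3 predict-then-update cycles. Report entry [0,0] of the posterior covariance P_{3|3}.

P_post[0,0] = 0.2057

step 1: x^-=[-0.3588]  P^-=[0.8956]  S=[1.2456]  K=[0.7190]  nu=[3.5088]  x^+=[2.1640]  P^+=[0.2517]
step 2: x^-=[1.9909]  P^-=[0.5330]  S=[0.8830]  K=[0.6036]  nu=[-1.8209]  x^+=[0.8918]  P^+=[0.2113]
step 3: x^-=[0.8204]  P^-=[0.4988]  S=[0.8488]  K=[0.5877]  nu=[-1.2204]  x^+=[0.1032]  P^+=[0.2057]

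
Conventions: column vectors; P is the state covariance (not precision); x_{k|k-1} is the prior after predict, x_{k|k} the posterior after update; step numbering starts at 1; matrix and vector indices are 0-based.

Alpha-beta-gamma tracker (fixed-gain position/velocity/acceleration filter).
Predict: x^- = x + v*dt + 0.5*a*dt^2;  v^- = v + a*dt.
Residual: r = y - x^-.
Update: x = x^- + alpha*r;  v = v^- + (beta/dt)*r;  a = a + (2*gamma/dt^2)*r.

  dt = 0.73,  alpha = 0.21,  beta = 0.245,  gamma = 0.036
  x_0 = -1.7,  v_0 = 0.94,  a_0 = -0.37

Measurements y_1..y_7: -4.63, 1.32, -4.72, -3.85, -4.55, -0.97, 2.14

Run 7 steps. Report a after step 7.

a_post = 1.1600

step 1: x_pred=-1.1124  r=-3.5176  x^+=-1.8511  v^+=-0.5107  a^+=-0.8453
step 2: x_pred=-2.4491  r=3.7691  x^+=-1.6576  v^+=0.1373  a^+=-0.3360
step 3: x_pred=-1.6469  r=-3.0731  x^+=-2.2923  v^+=-1.1394  a^+=-0.7512
step 4: x_pred=-3.3242  r=-0.5258  x^+=-3.4346  v^+=-1.8643  a^+=-0.8223
step 5: x_pred=-5.0146  r=0.4646  x^+=-4.9171  v^+=-2.3086  a^+=-0.7595
step 6: x_pred=-6.8047  r=5.8347  x^+=-5.5794  v^+=-0.9048  a^+=0.0288
step 7: x_pred=-6.2322  r=8.3722  x^+=-4.4741  v^+=1.9261  a^+=1.1600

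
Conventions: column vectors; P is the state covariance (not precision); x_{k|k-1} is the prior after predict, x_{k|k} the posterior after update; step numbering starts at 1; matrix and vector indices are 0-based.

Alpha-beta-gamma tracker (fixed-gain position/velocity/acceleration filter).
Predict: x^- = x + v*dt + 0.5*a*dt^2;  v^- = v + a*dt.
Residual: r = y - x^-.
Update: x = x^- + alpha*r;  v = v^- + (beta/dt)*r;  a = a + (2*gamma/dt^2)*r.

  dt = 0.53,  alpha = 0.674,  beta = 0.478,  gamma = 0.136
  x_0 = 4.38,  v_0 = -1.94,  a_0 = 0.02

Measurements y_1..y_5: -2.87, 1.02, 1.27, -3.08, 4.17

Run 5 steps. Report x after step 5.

step 1: x_pred=3.3546  r=-6.2246  x^+=-0.8408  v^+=-7.5433  a^+=-6.0074
step 2: x_pred=-5.6825  r=6.7025  x^+=-1.1650  v^+=-4.6823  a^+=0.4827
step 3: x_pred=-3.5788  r=4.8488  x^+=-0.3107  v^+=-0.0534  a^+=5.1779
step 4: x_pred=0.3882  r=-3.4682  x^+=-1.9494  v^+=-0.4370  a^+=1.8196
step 5: x_pred=-1.9254  r=6.0954  x^+=2.1829  v^+=6.0247  a^+=7.7219

x_post = 2.1829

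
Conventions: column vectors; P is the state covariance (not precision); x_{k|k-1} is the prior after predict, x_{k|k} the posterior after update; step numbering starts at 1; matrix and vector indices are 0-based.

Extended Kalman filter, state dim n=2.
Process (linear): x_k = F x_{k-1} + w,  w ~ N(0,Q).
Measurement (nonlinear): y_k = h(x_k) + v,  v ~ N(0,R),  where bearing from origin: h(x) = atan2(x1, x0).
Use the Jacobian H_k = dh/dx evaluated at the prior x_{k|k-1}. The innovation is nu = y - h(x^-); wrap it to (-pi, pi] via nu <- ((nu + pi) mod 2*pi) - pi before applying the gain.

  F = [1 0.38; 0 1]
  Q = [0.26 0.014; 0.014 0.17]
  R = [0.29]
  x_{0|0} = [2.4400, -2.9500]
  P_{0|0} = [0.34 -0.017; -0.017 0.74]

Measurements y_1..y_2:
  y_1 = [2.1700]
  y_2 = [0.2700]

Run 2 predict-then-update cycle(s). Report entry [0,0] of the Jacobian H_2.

step 1: x^-=[1.3190, -2.9500]  P^-=[0.6939 0.2782; 0.2782 0.9100]  H_jac=[0.2825 0.1263]  S=[0.3798]  K=[0.6088; 0.5096]  nu=[-2.9628]  x^+=[-0.4847, -4.4600]  P^+=[0.5532 0.1604; 0.1604 0.8114]
step 2: x^-=[-2.1795, -4.4600]  P^-=[1.0523 0.4827; 0.4827 0.9814]  H_jac=[0.1810 -0.0884]  S=[0.3167]  K=[0.4666; 0.0018]  nu=[2.2953]  x^+=[-1.1085, -4.4559]  P^+=[0.9833 0.4824; 0.4824 0.9814]

H_jac[0,0] = 0.1810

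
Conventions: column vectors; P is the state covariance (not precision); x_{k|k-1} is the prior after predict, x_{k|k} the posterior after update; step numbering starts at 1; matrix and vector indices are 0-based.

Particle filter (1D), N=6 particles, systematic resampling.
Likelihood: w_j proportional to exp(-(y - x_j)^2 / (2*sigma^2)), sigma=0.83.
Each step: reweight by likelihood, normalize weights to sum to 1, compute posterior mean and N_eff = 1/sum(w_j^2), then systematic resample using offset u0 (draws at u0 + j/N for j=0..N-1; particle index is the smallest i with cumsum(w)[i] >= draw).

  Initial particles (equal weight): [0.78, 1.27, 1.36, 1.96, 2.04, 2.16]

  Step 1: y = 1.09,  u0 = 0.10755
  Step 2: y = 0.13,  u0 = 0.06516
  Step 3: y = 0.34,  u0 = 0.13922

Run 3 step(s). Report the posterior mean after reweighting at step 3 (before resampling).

post_mean = 1.0652

step 1: w=[0.2124, 0.2225, 0.2160, 0.1315, 0.1183, 0.0992]  mean=1.4555  Neff=5.4813  idx=[0, 1, 2, 2, 3, 5]
step 2: w=[0.3812, 0.2017, 0.1728, 0.1728, 0.0456, 0.0260]  mean=1.1689  Neff=4.0252  idx=[0, 0, 1, 1, 2, 3]
step 3: w=[0.2320, 0.2320, 0.1425, 0.1425, 0.1255, 0.1255]  mean=1.0652  Neff=5.5629  idx=[0, 1, 2, 3, 4, 5]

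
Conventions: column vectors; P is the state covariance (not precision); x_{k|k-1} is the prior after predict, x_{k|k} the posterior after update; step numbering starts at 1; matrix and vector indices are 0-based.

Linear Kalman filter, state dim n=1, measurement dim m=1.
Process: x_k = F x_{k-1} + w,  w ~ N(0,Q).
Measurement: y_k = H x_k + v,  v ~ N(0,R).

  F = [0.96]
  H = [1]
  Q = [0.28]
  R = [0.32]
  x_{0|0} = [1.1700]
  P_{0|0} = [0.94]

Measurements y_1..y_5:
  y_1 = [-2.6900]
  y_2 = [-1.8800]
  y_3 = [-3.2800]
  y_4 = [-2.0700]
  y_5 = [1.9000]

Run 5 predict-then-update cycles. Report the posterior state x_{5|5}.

step 1: x^-=[1.1232]  P^-=[1.1463]  S=[1.4663]  K=[0.7818]  nu=[-3.8132]  x^+=[-1.8578]  P^+=[0.2502]
step 2: x^-=[-1.7835]  P^-=[0.5106]  S=[0.8306]  K=[0.6147]  nu=[-0.0965]  x^+=[-1.8428]  P^+=[0.1967]
step 3: x^-=[-1.7691]  P^-=[0.4613]  S=[0.7813]  K=[0.5904]  nu=[-1.5109]  x^+=[-2.6612]  P^+=[0.1889]
step 4: x^-=[-2.5547]  P^-=[0.4541]  S=[0.7741]  K=[0.5866]  nu=[0.4847]  x^+=[-2.2704]  P^+=[0.1877]
step 5: x^-=[-2.1796]  P^-=[0.4530]  S=[0.7730]  K=[0.5860]  nu=[4.0796]  x^+=[0.2112]  P^+=[0.1875]

x_post = [0.2112]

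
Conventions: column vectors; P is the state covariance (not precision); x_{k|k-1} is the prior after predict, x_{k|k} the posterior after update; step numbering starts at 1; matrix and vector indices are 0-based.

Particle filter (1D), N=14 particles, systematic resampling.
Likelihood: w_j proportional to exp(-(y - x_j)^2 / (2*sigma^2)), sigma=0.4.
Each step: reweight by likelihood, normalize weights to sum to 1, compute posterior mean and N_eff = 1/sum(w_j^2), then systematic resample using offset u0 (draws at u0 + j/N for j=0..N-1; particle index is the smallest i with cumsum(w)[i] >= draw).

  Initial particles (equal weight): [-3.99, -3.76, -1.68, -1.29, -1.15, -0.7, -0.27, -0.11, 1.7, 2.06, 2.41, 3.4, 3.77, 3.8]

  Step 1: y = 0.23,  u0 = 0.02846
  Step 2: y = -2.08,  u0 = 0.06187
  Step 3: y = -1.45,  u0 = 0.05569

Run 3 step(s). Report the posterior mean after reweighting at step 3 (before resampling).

step 1: w=[0.0000, 0.0000, 0.0000, 0.0006, 0.0021, 0.0547, 0.3734, 0.5683, 0.0010, 0.0000, 0.0000, 0.0000, 0.0000, 0.0000]  mean=-0.2031  Neff=2.1490  idx=[5, 6, 6, 6, 6, 6, 7, 7, 7, 7, 7, 7, 7, 7]
step 2: w=[0.9213, 0.0127, 0.0127, 0.0127, 0.0127, 0.0127, 0.0019, 0.0019, 0.0019, 0.0019, 0.0019, 0.0019, 0.0019, 0.0019]  mean=-0.6637  Neff=1.1769  idx=[0, 0, 0, 0, 0, 0, 0, 0, 0, 0, 0, 0, 0, 9]
step 3: w=[0.0768, 0.0768, 0.0768, 0.0768, 0.0768, 0.0768, 0.0768, 0.0768, 0.0768, 0.0768, 0.0768, 0.0768, 0.0768, 0.0016]  mean=-0.6990  Neff=13.0420  idx=[0, 1, 2, 3, 4, 5, 6, 7, 8, 9, 10, 10, 11, 12]

post_mean = -0.6990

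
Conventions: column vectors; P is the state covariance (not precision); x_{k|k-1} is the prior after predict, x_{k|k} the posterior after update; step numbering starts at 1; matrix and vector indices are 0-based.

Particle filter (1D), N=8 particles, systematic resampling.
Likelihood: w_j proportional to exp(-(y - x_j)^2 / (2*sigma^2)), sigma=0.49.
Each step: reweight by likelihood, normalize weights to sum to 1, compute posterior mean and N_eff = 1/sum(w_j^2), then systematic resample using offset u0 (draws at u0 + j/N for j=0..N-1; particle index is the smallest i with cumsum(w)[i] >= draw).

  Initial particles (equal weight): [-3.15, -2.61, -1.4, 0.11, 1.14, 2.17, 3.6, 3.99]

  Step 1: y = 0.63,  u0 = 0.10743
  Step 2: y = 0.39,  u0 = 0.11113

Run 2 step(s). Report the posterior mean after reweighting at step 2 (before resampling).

post_mean = 0.3854

step 1: w=[0.0000, 0.0000, 0.0002, 0.4915, 0.5022, 0.0062, 0.0000, 0.0000]  mean=0.6397  Neff=2.0252  idx=[3, 3, 3, 3, 4, 4, 4, 4]
step 2: w=[0.1832, 0.1832, 0.1832, 0.1832, 0.0668, 0.0668, 0.0668, 0.0668]  mean=0.3854  Neff=6.5762  idx=[0, 1, 1, 2, 3, 4, 5, 7]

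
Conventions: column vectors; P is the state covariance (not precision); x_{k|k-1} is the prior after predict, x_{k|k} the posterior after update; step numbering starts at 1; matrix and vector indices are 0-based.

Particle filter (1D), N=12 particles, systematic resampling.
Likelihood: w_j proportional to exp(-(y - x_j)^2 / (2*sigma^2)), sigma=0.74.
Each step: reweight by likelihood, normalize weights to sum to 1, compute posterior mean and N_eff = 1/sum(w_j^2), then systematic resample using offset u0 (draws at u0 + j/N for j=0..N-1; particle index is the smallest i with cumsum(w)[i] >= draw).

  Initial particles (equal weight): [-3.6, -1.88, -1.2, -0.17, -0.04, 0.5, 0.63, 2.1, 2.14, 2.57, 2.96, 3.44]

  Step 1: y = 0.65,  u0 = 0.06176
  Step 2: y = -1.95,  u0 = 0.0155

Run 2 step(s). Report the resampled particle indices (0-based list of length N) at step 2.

resampled_idx = [0, 0, 0, 0, 1, 1, 1, 2, 2, 3, 3, 5]

step 1: w=[0.0000, 0.0008, 0.0124, 0.1530, 0.1831, 0.2770, 0.2827, 0.0415, 0.0372, 0.0098, 0.0022, 0.0002]  mean=0.4659  Neff=4.6088  idx=[3, 3, 4, 4, 5, 5, 5, 6, 6, 6, 6, 8]
step 2: w=[0.2716, 0.2716, 0.1753, 0.1753, 0.0204, 0.0204, 0.0204, 0.0112, 0.0112, 0.0112, 0.0112, 0.0000]  mean=-0.0474  Neff=4.7451  idx=[0, 0, 0, 0, 1, 1, 1, 2, 2, 3, 3, 5]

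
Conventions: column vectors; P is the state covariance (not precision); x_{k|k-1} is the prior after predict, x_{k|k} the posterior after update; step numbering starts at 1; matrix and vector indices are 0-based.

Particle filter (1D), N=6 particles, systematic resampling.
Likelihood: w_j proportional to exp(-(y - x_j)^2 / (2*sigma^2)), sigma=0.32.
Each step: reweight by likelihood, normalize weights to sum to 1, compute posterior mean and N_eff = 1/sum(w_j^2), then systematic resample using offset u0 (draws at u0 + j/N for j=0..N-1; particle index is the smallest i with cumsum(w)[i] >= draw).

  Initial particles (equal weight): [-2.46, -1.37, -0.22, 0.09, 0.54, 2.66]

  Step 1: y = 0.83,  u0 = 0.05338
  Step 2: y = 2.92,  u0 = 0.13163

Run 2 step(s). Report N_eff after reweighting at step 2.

N_eff = 5.0000

step 1: w=[0.0000, 0.0000, 0.0062, 0.0936, 0.9001, 0.0000]  mean=0.4931  Neff=1.2209  idx=[3, 4, 4, 4, 4, 4]
step 2: w=[0.0000, 0.2000, 0.2000, 0.2000, 0.2000, 0.2000]  mean=0.5400  Neff=5.0000  idx=[1, 2, 3, 4, 4, 5]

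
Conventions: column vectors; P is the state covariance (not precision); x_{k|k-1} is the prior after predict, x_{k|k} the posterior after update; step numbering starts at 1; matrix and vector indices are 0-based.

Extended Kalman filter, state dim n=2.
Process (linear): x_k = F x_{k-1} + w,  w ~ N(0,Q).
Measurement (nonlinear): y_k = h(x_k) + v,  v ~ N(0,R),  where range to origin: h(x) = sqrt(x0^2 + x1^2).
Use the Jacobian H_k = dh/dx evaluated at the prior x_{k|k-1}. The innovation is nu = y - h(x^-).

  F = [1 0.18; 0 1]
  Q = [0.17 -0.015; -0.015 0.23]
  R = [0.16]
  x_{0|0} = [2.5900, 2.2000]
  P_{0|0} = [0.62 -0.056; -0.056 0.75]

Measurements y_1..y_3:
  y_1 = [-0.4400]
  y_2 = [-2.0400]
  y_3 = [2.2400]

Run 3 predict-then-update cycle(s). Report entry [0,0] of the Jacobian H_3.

H_jac[0,0] = -0.4143

step 1: x^-=[2.9860, 2.2000]  P^-=[0.7941 0.0640; 0.0640 0.9800]  H_jac=[0.8051 0.5932]  S=[1.0807]  K=[0.6268; 0.5856]  nu=[-4.1489]  x^+=[0.3856, -0.2296]  P^+=[0.3696 -0.3326; -0.3326 0.6094]
step 2: x^-=[0.3443, -0.2296]  P^-=[0.4396 -0.2379; -0.2379 0.8394]  H_jac=[0.8320 -0.5548]  S=[0.9423]  K=[0.5282; -0.7043]  nu=[-2.4538]  x^+=[-0.9519, 1.4986]  P^+=[0.1767 0.1126; 0.1126 0.3720]
step 3: x^-=[-0.6822, 1.4986]  P^-=[0.3993 0.1646; 0.1646 0.6020]  H_jac=[-0.4143 0.9101]  S=[0.6031]  K=[-0.0259; 0.7955]  nu=[0.5935]  x^+=[-0.6975, 1.9707]  P^+=[0.3989 0.1770; 0.1770 0.2204]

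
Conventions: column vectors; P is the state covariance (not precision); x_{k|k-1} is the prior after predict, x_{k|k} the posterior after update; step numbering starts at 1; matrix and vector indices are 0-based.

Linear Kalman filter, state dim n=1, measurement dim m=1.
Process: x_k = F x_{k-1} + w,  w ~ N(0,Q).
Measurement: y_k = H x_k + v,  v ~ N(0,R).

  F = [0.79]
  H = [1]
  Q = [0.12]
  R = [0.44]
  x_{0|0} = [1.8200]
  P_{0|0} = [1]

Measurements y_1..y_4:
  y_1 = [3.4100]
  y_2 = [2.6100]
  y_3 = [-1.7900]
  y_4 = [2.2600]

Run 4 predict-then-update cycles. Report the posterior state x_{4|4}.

step 1: x^-=[1.4378]  P^-=[0.7441]  S=[1.1841]  K=[0.6284]  nu=[1.9722]  x^+=[2.6771]  P^+=[0.2765]
step 2: x^-=[2.1149]  P^-=[0.2926]  S=[0.7326]  K=[0.3994]  nu=[0.4951]  x^+=[2.3127]  P^+=[0.1757]
step 3: x^-=[1.8270]  P^-=[0.2297]  S=[0.6697]  K=[0.3430]  nu=[-3.6170]  x^+=[0.5865]  P^+=[0.1509]
step 4: x^-=[0.4633]  P^-=[0.2142]  S=[0.6542]  K=[0.3274]  nu=[1.7967]  x^+=[1.0516]  P^+=[0.1441]

x_post = [1.0516]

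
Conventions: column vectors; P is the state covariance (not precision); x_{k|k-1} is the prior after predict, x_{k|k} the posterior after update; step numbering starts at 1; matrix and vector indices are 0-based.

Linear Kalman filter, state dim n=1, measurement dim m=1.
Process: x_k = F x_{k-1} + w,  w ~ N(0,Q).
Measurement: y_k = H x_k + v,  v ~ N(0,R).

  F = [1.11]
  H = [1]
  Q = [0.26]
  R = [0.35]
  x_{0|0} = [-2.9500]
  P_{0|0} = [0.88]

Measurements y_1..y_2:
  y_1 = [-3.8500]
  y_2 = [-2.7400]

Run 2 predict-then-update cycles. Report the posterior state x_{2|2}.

x_post = [-3.2552]

step 1: x^-=[-3.2745]  P^-=[1.3442]  S=[1.6942]  K=[0.7934]  nu=[-0.5755]  x^+=[-3.7311]  P^+=[0.2777]
step 2: x^-=[-4.1415]  P^-=[0.6021]  S=[0.9521]  K=[0.6324]  nu=[1.4015]  x^+=[-3.2552]  P^+=[0.2213]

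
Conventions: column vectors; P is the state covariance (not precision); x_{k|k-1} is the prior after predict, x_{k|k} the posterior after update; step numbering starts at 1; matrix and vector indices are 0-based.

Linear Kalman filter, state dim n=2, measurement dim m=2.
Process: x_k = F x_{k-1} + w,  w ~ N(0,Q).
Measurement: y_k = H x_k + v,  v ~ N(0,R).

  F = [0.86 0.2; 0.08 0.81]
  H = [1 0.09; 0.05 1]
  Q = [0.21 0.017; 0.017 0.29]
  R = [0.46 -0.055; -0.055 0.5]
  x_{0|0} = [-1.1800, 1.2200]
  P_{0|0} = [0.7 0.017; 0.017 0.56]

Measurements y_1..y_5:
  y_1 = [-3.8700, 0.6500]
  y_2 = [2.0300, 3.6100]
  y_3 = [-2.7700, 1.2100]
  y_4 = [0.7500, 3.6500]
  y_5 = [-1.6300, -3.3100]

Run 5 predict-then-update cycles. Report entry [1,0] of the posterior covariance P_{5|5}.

step 1: x^-=[-0.7708, 0.8938]  P^-=[0.7560 0.1680; 0.1680 0.6641]  S=[1.2516 0.2113; 0.2113 1.1828]  K=[0.6050 0.0659; 0.0887 0.5527]  nu=[-3.1796, -0.2053]  x^+=[-2.7079, 0.4985]  P^+=[0.2759 -0.0141; -0.0141 0.2722]
step 2: x^-=[-2.2291, 0.1871]  P^-=[0.4201 0.0700; 0.0700 0.4685]  S=[0.8965 0.0785; 0.0785 0.9766]  K=[0.4708 0.0554; 0.0834 0.4766]  nu=[4.2423, 3.5343]  x^+=[-0.0362, 2.2255]  P^+=[0.2143 -0.0089; -0.0089 0.2342]
step 3: x^-=[0.4139, 1.7998]  P^-=[0.3748 0.0633; 0.0633 0.4439]  S=[0.8498 0.0673; 0.0673 0.9511]  K=[0.4434 0.0549; 0.0848 0.4640]  nu=[-3.3459, -0.6105]  x^+=[-1.1032, 1.2329]  P^+=[0.2016 -0.0070; -0.0070 0.2277]
step 4: x^-=[-0.7022, 0.9104]  P^-=[0.3658 0.0628; 0.0628 0.4398]  S=[0.8406 0.0659; 0.0659 0.9470]  K=[0.4375 0.0551; 0.0855 0.4618]  nu=[1.3702, 2.7747]  x^+=[0.0503, 2.3088]  P^+=[0.1988 -0.0064; -0.0064 0.2265]
step 5: x^-=[0.5050, 1.8742]  P^-=[0.3639 0.0628; 0.0628 0.4390]  S=[0.8387 0.0658; 0.0658 0.9462]  K=[0.4362 0.0553; 0.0858 0.4613]  nu=[-2.3037, -5.2094]  x^+=[-0.7878, -0.7268]  P^+=[0.1982 -0.0063; -0.0063 0.2263]

P_post[1,0] = -0.0063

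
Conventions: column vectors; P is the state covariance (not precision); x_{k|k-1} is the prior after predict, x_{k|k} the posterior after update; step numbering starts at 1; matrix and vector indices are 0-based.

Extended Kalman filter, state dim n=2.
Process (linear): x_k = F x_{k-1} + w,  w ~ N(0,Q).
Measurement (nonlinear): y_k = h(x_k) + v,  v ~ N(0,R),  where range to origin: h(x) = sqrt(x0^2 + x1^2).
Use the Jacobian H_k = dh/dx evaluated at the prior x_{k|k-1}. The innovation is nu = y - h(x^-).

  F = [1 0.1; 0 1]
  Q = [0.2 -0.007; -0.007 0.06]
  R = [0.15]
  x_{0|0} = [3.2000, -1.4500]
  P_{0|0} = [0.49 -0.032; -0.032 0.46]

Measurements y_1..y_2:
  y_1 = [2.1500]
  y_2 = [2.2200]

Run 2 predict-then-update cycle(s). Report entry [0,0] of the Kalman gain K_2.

step 1: x^-=[3.0550, -1.4500]  P^-=[0.6882 0.0070; 0.0070 0.5200]  H_jac=[0.9034 -0.4288]  S=[0.8019]  K=[0.7716; -0.2702]  nu=[-1.2316]  x^+=[2.1046, -1.1172]  P^+=[0.2108 0.1742; 0.1742 0.4615]
step 2: x^-=[1.9929, -1.1172]  P^-=[0.4502 0.2133; 0.2133 0.5215]  H_jac=[0.8723 -0.4890]  S=[0.4353]  K=[0.6626; -0.1584]  nu=[-0.0647]  x^+=[1.9500, -1.1070]  P^+=[0.2591 0.2590; 0.2590 0.5106]

K[0,0] = 0.6626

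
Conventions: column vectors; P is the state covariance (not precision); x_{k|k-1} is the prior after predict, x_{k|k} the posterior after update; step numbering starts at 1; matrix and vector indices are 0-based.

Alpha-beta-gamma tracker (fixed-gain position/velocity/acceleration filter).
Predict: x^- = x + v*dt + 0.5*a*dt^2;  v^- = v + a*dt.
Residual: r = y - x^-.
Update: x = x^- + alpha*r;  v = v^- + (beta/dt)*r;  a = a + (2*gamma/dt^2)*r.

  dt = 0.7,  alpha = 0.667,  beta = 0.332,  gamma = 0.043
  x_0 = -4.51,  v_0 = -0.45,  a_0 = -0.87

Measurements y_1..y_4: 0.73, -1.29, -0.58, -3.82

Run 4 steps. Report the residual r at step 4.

step 1: x_pred=-5.0381  r=5.7682  x^+=-1.1908  v^+=1.6768  a^+=0.1424
step 2: x_pred=0.0178  r=-1.3078  x^+=-0.8545  v^+=1.1561  a^+=-0.0872
step 3: x_pred=-0.0666  r=-0.5134  x^+=-0.4090  v^+=0.8516  a^+=-0.1773
step 4: x_pred=0.1437  r=-3.9637  x^+=-2.5001  v^+=-1.1524  a^+=-0.8729

resid = -3.9637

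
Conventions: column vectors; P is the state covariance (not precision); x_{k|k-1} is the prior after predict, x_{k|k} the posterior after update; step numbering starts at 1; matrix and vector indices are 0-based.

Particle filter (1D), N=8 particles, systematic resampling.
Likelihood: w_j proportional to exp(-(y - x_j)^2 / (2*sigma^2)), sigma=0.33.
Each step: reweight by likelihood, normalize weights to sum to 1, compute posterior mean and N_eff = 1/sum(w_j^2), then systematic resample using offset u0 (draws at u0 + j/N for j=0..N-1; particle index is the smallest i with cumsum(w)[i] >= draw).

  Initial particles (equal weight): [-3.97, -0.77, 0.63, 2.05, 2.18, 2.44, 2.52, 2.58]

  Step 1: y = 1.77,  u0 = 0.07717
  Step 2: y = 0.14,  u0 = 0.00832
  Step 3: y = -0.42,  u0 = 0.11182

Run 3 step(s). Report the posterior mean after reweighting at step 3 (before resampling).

step 1: w=[0.0000, 0.0000, 0.0018, 0.4932, 0.3267, 0.0900, 0.0534, 0.0348]  mean=2.1685  Neff=2.7607  idx=[3, 3, 3, 3, 4, 4, 5, 6]
step 2: w=[0.2387, 0.2387, 0.2387, 0.2387, 0.0226, 0.0226, 0.0001, 0.0000]  mean=2.0559  Neff=4.3693  idx=[0, 0, 1, 1, 2, 2, 3, 3]
step 3: w=[0.1250, 0.1250, 0.1250, 0.1250, 0.1250, 0.1250, 0.1250, 0.1250]  mean=2.0500  Neff=8.0000  idx=[0, 1, 2, 3, 4, 5, 6, 7]

post_mean = 2.0500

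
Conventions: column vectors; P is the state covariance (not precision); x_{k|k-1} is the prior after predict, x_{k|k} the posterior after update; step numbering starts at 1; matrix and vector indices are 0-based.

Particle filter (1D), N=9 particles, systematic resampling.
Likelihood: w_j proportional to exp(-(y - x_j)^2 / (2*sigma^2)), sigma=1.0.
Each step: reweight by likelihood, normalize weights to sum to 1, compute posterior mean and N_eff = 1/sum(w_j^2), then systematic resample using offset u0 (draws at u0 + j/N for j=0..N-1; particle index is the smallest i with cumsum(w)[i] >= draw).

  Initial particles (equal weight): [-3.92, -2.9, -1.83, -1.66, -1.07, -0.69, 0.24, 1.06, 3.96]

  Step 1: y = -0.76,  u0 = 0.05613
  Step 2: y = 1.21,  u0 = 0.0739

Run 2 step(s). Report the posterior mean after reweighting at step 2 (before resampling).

post_mean = -0.0894

step 1: w=[0.0017, 0.0248, 0.1380, 0.1632, 0.2332, 0.2441, 0.1484, 0.0467, 0.0000]  mean=-0.9346  Neff=5.4217  idx=[2, 3, 3, 4, 4, 5, 5, 6, 6]
step 2: w=[0.0056, 0.0092, 0.0092, 0.0420, 0.0420, 0.0930, 0.0930, 0.3531, 0.3531]  mean=-0.0894  Neff=3.6994  idx=[4, 5, 7, 7, 7, 7, 8, 8, 8]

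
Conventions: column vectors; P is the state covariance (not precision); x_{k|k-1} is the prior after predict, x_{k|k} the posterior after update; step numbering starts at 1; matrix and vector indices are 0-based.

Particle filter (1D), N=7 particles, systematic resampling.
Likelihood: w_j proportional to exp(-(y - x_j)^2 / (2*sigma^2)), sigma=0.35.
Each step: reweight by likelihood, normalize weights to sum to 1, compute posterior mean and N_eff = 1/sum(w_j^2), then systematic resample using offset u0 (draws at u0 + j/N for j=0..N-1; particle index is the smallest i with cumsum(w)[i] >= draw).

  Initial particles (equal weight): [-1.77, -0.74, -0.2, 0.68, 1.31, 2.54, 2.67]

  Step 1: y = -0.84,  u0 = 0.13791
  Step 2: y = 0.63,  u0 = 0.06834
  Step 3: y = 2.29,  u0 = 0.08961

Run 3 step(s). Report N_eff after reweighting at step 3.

N_eff = 7.0000

step 1: w=[0.0249, 0.8154, 0.1596, 0.0001, 0.0000, 0.0000, 0.0000]  mean=-0.6793  Neff=1.4471  idx=[1, 1, 1, 1, 1, 2, 2]
step 2: w=[0.0038, 0.0038, 0.0038, 0.0038, 0.0038, 0.4904, 0.4904]  mean=-0.2104  Neff=2.0788  idx=[5, 5, 5, 5, 6, 6, 6]
step 3: w=[0.1429, 0.1429, 0.1429, 0.1429, 0.1429, 0.1429, 0.1429]  mean=-0.2000  Neff=7.0000  idx=[0, 1, 2, 3, 4, 5, 6]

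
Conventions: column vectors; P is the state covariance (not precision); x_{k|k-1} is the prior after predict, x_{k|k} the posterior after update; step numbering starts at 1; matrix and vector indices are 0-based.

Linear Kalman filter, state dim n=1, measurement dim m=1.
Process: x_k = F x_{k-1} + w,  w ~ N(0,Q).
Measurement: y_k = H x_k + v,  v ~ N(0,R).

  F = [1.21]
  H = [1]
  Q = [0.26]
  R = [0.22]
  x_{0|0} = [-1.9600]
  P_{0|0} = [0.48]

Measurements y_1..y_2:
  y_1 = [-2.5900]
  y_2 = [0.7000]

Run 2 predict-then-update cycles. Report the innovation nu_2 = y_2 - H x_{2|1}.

innov = [3.7847]

step 1: x^-=[-2.3716]  P^-=[0.9628]  S=[1.1828]  K=[0.8140]  nu=[-0.2184]  x^+=[-2.5494]  P^+=[0.1791]
step 2: x^-=[-3.0847]  P^-=[0.5222]  S=[0.7422]  K=[0.7036]  nu=[3.7847]  x^+=[-0.4219]  P^+=[0.1548]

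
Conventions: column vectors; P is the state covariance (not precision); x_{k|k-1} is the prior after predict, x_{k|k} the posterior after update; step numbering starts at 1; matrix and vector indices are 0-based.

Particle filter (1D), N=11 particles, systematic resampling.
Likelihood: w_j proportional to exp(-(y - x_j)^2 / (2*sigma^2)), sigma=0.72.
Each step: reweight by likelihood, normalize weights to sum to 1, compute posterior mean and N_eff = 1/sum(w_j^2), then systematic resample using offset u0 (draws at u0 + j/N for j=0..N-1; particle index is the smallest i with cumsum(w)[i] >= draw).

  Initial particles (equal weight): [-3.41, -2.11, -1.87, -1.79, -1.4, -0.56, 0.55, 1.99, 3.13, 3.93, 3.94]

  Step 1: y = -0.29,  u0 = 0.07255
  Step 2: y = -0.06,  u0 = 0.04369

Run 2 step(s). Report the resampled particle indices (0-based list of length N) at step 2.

step 1: w=[0.0000, 0.0205, 0.0451, 0.0572, 0.1527, 0.4672, 0.2538, 0.0033, 0.0000, 0.0000, 0.0000]  mean=-0.5595  Neff=3.2075  idx=[3, 4, 4, 5, 5, 5, 5, 5, 6, 6, 6]
step 2: w=[0.0087, 0.0275, 0.0275, 0.1221, 0.1221, 0.1221, 0.1221, 0.1221, 0.1086, 0.1086, 0.1086]  mean=-0.2554  Neff=8.9669  idx=[2, 3, 4, 5, 5, 6, 7, 8, 8, 9, 10]

resampled_idx = [2, 3, 4, 5, 5, 6, 7, 8, 8, 9, 10]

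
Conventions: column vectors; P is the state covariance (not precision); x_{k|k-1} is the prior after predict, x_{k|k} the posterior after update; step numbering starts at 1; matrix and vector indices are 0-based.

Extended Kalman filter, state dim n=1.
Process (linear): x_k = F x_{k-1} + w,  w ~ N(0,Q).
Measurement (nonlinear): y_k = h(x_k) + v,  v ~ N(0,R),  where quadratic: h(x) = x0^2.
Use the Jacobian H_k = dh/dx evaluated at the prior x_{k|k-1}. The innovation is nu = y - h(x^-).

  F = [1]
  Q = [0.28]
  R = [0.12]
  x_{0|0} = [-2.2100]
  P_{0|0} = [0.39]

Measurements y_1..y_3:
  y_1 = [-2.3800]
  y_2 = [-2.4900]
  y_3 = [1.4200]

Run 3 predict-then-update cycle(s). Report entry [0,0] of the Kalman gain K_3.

K[0,0] = 0.3725

step 1: x^-=[-2.2100]  P^-=[0.6700]  H_jac=[-4.4200]  S=[13.2094]  K=[-0.2242]  nu=[-7.2641]  x^+=[-0.5815]  P^+=[0.0061]
step 2: x^-=[-0.5815]  P^-=[0.2861]  H_jac=[-1.1629]  S=[0.5069]  K=[-0.6563]  nu=[-2.8281]  x^+=[1.2747]  P^+=[0.0677]
step 3: x^-=[1.2747]  P^-=[0.3477]  H_jac=[2.5494]  S=[2.3800]  K=[0.3725]  nu=[-0.2049]  x^+=[1.1984]  P^+=[0.0175]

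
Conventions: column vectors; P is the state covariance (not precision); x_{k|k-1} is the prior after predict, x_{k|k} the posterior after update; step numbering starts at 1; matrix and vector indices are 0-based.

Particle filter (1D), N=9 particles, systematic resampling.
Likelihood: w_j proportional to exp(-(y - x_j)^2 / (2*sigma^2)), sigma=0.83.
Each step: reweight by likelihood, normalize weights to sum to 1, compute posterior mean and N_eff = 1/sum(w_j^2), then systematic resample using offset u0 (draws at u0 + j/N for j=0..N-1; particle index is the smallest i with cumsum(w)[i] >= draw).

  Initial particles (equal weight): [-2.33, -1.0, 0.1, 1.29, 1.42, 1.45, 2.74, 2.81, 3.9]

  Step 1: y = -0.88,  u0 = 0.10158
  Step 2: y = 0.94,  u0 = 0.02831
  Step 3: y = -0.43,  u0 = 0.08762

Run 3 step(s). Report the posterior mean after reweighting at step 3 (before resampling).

post_mean = -0.0093

step 1: w=[0.1222, 0.5563, 0.2800, 0.0184, 0.0121, 0.0109, 0.0000, 0.0000, 0.0000]  mean=-0.7561  Neff=2.4790  idx=[0, 1, 1, 1, 1, 1, 2, 2, 5]
step 2: w=[0.0002, 0.0277, 0.0277, 0.0277, 0.0277, 0.0277, 0.2547, 0.2547, 0.3520]  mean=0.4225  Neff=3.8838  idx=[2, 6, 6, 6, 7, 7, 8, 8, 8]
step 3: w=[0.1549, 0.1600, 0.1600, 0.1600, 0.1600, 0.1600, 0.0151, 0.0151, 0.0151]  mean=-0.0093  Neff=6.5519  idx=[0, 1, 1, 2, 3, 4, 4, 5, 7]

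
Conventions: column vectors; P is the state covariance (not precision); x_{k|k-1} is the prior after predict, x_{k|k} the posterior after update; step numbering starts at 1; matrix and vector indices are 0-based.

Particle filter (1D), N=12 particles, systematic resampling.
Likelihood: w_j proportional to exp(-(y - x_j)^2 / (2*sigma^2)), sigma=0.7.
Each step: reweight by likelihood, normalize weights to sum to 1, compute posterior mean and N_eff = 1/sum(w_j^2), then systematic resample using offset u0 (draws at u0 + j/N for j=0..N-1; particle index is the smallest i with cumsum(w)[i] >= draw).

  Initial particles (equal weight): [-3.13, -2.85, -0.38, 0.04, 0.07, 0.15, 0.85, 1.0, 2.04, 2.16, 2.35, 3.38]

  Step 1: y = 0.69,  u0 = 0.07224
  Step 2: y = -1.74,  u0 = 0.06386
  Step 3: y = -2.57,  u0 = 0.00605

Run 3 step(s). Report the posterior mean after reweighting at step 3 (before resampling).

step 1: w=[0.0000, 0.0000, 0.0678, 0.1417, 0.1473, 0.1619, 0.2124, 0.1977, 0.0340, 0.0240, 0.0131, 0.0001]  mean=0.5452  Neff=6.3020  idx=[3, 3, 4, 4, 5, 5, 6, 6, 7, 7, 7, 10]
step 2: w=[0.1921, 0.1921, 0.1721, 0.1721, 0.1272, 0.1272, 0.0052, 0.0052, 0.0023, 0.0023, 0.0023, 0.0000]  mean=0.0933  Neff=6.0442  idx=[0, 0, 1, 1, 2, 2, 3, 3, 4, 4, 5, 5]
step 3: w=[0.1041, 0.1041, 0.1041, 0.1041, 0.0887, 0.0887, 0.0887, 0.0887, 0.0572, 0.0572, 0.0572, 0.0572]  mean=0.0758  Neff=11.3769  idx=[0, 0, 1, 2, 3, 4, 5, 5, 6, 7, 9, 10]

post_mean = 0.0758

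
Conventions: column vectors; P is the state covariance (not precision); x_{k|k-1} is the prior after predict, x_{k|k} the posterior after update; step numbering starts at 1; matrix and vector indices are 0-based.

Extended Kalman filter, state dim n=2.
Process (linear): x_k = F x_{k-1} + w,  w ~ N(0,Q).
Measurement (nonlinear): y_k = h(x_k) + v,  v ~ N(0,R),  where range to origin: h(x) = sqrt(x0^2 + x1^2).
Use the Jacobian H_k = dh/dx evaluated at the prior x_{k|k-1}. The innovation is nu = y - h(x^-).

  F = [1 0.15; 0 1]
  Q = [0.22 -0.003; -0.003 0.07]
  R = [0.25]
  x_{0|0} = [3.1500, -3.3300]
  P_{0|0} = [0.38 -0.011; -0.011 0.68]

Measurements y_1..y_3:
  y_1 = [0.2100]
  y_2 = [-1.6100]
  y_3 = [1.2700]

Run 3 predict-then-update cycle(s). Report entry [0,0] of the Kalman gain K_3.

step 1: x^-=[2.6505, -3.3300]  P^-=[0.6120 0.0880; 0.0880 0.7500]  H_jac=[0.6228 -0.7824]  S=[0.8607]  K=[0.3628; -0.6181]  nu=[-4.0461]  x^+=[1.1826, -0.8292]  P^+=[0.4987 0.2810; 0.2810 0.4212]
step 2: x^-=[1.0582, -0.8292]  P^-=[0.8125 0.3412; 0.3412 0.4912]  H_jac=[0.7871 -0.6168]  S=[0.6090]  K=[0.7046; -0.0564]  nu=[-2.9543]  x^+=[-1.0236, -0.6624]  P^+=[0.5101 0.3654; 0.3654 0.4892]
step 3: x^-=[-1.1229, -0.6624]  P^-=[0.8508 0.4358; 0.4358 0.5592]  H_jac=[-0.8613 -0.5081]  S=[1.4069]  K=[-0.6782; -0.4687]  nu=[-0.0337]  x^+=[-1.1000, -0.6466]  P^+=[0.2036 -0.0115; -0.0115 0.2501]

K[0,0] = -0.6782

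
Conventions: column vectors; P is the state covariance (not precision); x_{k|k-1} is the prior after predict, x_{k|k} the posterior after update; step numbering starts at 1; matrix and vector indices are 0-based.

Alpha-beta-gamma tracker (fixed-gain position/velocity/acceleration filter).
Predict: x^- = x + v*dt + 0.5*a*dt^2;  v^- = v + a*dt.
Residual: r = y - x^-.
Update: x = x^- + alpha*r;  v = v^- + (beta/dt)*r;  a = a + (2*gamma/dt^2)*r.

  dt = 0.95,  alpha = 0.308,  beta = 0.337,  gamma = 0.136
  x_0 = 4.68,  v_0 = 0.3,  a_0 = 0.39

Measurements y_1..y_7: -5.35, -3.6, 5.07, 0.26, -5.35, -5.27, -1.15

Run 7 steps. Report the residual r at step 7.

step 1: x_pred=5.1410  r=-10.4910  x^+=1.9098  v^+=-3.0510  a^+=-2.7718
step 2: x_pred=-2.2395  r=-1.3605  x^+=-2.6585  v^+=-6.1669  a^+=-3.1819
step 3: x_pred=-9.9529  r=15.0229  x^+=-5.3258  v^+=-3.8605  a^+=1.3458
step 4: x_pred=-8.3860  r=8.6460  x^+=-5.7230  v^+=0.4851  a^+=3.9516
step 5: x_pred=-3.4790  r=-1.8710  x^+=-4.0553  v^+=3.5754  a^+=3.3877
step 6: x_pred=0.8701  r=-6.1401  x^+=-1.0211  v^+=4.6156  a^+=1.5372
step 7: x_pred=4.0574  r=-5.2074  x^+=2.4535  v^+=4.2287  a^+=-0.0323

resid = -5.2074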